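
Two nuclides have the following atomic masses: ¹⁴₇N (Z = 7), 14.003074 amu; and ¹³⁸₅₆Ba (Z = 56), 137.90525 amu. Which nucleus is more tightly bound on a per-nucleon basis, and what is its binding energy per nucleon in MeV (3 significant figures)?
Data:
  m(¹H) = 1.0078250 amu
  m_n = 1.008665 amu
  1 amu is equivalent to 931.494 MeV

¹⁴₇N: Σm = 7(1.0078250) + 7(1.008665) = 14.1154300 amu; Δm = 0.1123560 amu; E_B = 104.66 MeV; E_B/A = 7.476 MeV
¹³⁸₅₆Ba: Σm = 56(1.0078250) + 82(1.008665) = 139.1487300 amu; Δm = 1.2434800 amu; E_B = 1158.3 MeV; E_B/A = 8.393 MeV
¹³⁸₅₆Ba has the higher binding energy per nucleon, so it is the more tightly bound nucleus.

¹³⁸₅₆Ba; 8.39 MeV/nucleon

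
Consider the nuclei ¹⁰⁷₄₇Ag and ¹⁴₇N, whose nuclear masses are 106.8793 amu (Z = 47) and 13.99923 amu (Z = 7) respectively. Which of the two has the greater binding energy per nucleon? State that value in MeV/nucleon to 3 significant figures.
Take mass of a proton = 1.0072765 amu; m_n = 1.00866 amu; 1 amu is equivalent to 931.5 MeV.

¹⁰⁷₄₇Ag; 8.55 MeV/nucleon

¹⁰⁷₄₇Ag: Σm = 47(1.0072765) + 60(1.00866) = 107.8615955 amu; Δm = 0.9822955 amu; E_B = 915.01 MeV; E_B/A = 8.551 MeV
¹⁴₇N: Σm = 7(1.0072765) + 7(1.00866) = 14.1115555 amu; Δm = 0.1123255 amu; E_B = 104.63 MeV; E_B/A = 7.474 MeV
¹⁰⁷₄₇Ag has the higher binding energy per nucleon, so it is the more tightly bound nucleus.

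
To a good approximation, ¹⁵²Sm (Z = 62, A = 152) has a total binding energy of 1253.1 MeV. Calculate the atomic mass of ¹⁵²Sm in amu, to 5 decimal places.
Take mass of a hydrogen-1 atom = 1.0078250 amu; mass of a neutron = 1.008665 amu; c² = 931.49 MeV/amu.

Mass defect = 1253.1 MeV / (931.49 MeV/amu) = 1.3452640 amu
Constituent mass = 62(1.0078250) + 90(1.008665) = 153.2650000 amu
Atomic mass = 153.2650000 − 1.3452640 = 151.9197360 amu ≈ 151.91974 amu (to 5 decimal places)

151.91974 amu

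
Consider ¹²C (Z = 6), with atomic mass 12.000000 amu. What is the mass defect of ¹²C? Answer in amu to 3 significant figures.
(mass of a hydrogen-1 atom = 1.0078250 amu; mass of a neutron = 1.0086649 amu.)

0.0989 amu

Mass of separated nucleons = 6(1.0078250) + 6(1.0086649) = 6.0469500 + 6.0519894 = 12.0989394 amu
The mass defect is 12.0989394 − 12.000000 = 0.0989394 amu.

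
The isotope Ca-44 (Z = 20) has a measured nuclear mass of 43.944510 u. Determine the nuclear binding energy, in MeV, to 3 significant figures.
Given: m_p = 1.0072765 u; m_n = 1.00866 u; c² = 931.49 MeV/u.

Total constituent mass: 20 × 1.0072765 + 24 × 1.00866 = 44.3533700 u
The mass defect is 44.3533700 − 43.944510 = 0.4088600 u.
Binding energy = Δm·c² = 0.4088600 × 931.49 MeV/u = 380.849 MeV

381 MeV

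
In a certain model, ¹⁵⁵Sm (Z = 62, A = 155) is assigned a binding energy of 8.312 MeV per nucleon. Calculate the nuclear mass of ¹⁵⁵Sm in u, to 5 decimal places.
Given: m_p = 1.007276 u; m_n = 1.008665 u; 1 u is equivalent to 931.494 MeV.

154.87385 u

Total binding energy = 155 × 8.312 = 1288.360 MeV
Mass defect = 1288.360 MeV / (931.494 MeV/u) = 1.3831114 u
Constituent mass = 62(1.007276) + 93(1.008665) = 156.256957 u
Nuclear mass = 156.256957 − 1.3831114 = 154.8738456 u ≈ 154.87385 u (to 5 decimal places)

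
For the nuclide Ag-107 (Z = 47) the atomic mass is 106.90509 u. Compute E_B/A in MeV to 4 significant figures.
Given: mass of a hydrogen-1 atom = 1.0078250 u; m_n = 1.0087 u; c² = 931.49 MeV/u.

8.572 MeV/nucleon

Z = 47, so N = A − Z = 107 − 47 = 60.
Total constituent mass: 47 × 1.0078250 + 60 × 1.0087 = 107.8897750 u
The mass defect is 107.8897750 − 106.90509 = 0.9846850 u.
Binding energy = Δm·c² = 0.9846850 × 931.49 MeV/u = 917.224 MeV
Dividing by A = 107 gives 8.572 MeV per nucleon.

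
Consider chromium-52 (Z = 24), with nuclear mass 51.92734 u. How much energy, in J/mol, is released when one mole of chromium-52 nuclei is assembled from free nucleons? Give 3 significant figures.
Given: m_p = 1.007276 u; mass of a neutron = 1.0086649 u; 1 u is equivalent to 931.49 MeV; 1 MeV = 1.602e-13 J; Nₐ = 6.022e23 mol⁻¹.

4.40e+13 J/mol

Mass of separated nucleons = 24(1.007276) + 28(1.0086649) = 24.174624 + 28.2426172 = 52.4172412 u
The mass defect is 52.4172412 − 51.92734 = 0.4899012 u.
Binding energy = Δm·c² = 0.4899012 × 931.49 MeV/u = 456.338 MeV
Per nucleus in joules: 456.338 MeV × 1.602e-13 J/MeV = 7.3105e-11 J
Per mole: 7.3105e-11 J × 6.022e23 mol⁻¹ = 4.4024e+13 J/mol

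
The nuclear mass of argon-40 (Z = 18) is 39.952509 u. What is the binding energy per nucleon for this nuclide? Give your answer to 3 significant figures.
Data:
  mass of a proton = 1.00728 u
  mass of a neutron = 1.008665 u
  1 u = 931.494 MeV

8.60 MeV/nucleon

Z = 18, so N = A − Z = 40 − 18 = 22.
Σm = 18·m_p + 22·m_n = 18.13104 + 22.190630 = 40.321670 u
Mass defect Δm = 40.321670 − 39.952509 = 0.369161 u
Binding energy = Δm·c² = 0.369161 × 931.494 MeV/u = 343.871 MeV
BE/A = 343.871 MeV / 40 = 8.597 MeV/nucleon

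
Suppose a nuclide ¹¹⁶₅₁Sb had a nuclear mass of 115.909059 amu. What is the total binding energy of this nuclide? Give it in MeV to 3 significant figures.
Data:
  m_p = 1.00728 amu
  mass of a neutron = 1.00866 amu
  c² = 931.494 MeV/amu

Z = 51, so N = A − Z = 116 − 51 = 65.
Mass of separated nucleons = 51(1.00728) + 65(1.00866) = 51.37128 + 65.56290 = 116.93418 amu
Mass defect Δm = 116.93418 − 115.909059 = 1.025121 amu
Binding energy = Δm·c² = 1.025121 × 931.494 MeV/amu = 954.894 MeV

955 MeV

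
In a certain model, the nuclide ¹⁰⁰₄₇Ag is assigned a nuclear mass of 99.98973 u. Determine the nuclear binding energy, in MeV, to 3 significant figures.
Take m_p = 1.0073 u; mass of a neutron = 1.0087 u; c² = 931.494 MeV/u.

Z = 47, so N = A − Z = 100 − 47 = 53.
Mass of separated nucleons = 47(1.0073) + 53(1.0087) = 47.3431 + 53.4611 = 100.8042 u
Δm = 100.8042 − 99.98973 = 0.81447 u
Binding energy = Δm·c² = 0.81447 × 931.494 MeV/u = 758.674 MeV

759 MeV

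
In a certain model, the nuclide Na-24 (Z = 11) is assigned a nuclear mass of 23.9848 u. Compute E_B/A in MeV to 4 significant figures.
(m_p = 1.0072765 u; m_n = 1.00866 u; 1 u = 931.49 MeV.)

8.066 MeV/nucleon

Σm = 11·m_p + 13·m_n = 11.0800415 + 13.11258 = 24.1926215 u
The mass defect is 24.1926215 − 23.9848 = 0.2078215 u.
Converting to energy: 0.2078215 u × 931.49 MeV/u = 193.584 MeV
Dividing by A = 24 gives 8.066 MeV per nucleon.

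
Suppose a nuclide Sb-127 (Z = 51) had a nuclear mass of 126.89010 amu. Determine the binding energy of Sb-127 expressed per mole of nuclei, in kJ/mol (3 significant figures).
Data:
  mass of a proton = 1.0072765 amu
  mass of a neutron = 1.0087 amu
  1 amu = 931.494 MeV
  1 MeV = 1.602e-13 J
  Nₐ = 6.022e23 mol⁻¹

1.03e+11 kJ/mol

The nucleus contains 51 protons and 127 − 51 = 76 neutrons.
Mass of separated nucleons = 51(1.0072765) + 76(1.0087) = 51.3711015 + 76.6612 = 128.0323015 amu
Δm = 128.0323015 − 126.89010 = 1.1422015 amu
Binding energy = Δm·c² = 1.1422015 × 931.494 MeV/amu = 1063.95 MeV
Per nucleus in joules: 1063.95 MeV × 1.602e-13 J/MeV = 1.7044e-10 J
Per mole: 1.7044e-10 J × 6.022e23 mol⁻¹ = 1.0264e+14 J/mol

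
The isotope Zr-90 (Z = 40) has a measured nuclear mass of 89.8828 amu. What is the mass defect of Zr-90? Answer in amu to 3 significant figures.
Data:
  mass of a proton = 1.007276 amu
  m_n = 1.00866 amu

0.841 amu

The nucleus contains 40 protons and 90 − 40 = 50 neutrons.
Total constituent mass: 40 × 1.007276 + 50 × 1.00866 = 90.724040 amu
Δm = 90.724040 − 89.8828 = 0.841240 amu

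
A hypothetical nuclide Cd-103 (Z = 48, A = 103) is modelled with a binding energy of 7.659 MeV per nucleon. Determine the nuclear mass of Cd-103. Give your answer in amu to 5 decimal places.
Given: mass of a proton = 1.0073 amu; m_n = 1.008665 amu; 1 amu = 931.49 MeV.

102.98008 amu

Total binding energy = 103 × 7.659 = 788.877 MeV
Mass defect = 788.877 MeV / (931.49 MeV/amu) = 0.8468980 amu
Constituent mass = 48(1.0073) + 55(1.008665) = 103.826975 amu
Nuclear mass = 103.826975 − 0.8468980 = 102.9800770 amu ≈ 102.98008 amu (to 5 decimal places)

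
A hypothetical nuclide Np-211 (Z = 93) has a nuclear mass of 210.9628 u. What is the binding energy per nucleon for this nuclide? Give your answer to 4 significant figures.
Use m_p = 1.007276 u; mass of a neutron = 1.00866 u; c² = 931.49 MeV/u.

Mass of separated nucleons = 93(1.007276) + 118(1.00866) = 93.676668 + 119.02188 = 212.698548 u
The mass defect is 212.698548 − 210.9628 = 1.735748 u.
Converting to energy: 1.735748 u × 931.49 MeV/u = 1616.83 MeV
Per nucleon: 1616.83 / 211 = 7.663 MeV

7.663 MeV/nucleon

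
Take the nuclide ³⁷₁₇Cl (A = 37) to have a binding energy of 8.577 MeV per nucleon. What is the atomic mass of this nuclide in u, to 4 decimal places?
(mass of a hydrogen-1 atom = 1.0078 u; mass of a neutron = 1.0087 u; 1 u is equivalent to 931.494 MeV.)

36.9659 u

Total binding energy = 37 × 8.577 = 317.349 MeV
Mass defect = 317.349 MeV / (931.494 MeV/u) = 0.340688 u
Constituent mass = 17(1.0078) + 20(1.0087) = 37.3066 u
Atomic mass = 37.3066 − 0.340688 = 36.965912 u ≈ 36.9659 u (to 4 decimal places)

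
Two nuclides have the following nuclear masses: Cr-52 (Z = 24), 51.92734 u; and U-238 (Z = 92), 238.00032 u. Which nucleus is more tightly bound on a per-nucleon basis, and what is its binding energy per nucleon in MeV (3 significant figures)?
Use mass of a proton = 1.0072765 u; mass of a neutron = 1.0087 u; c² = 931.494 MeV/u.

Cr-52; 8.79 MeV/nucleon

Cr-52: Σm = 24(1.0072765) + 28(1.0087) = 52.4182360 u; Δm = 0.4908960 u; E_B = 457.27 MeV; E_B/A = 8.794 MeV
U-238: Σm = 92(1.0072765) + 146(1.0087) = 239.9396380 u; Δm = 1.9393180 u; E_B = 1806.5 MeV; E_B/A = 7.590 MeV
Cr-52 has the higher binding energy per nucleon, so it is the more tightly bound nucleus.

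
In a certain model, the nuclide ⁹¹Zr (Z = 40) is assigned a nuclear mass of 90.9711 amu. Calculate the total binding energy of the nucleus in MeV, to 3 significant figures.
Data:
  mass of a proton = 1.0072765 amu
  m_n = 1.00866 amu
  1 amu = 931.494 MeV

709 MeV

Z = 40, so N = A − Z = 91 − 40 = 51.
Σm = 40·m_p + 51·m_n = 40.2910600 + 51.44166 = 91.7327200 amu
Mass defect Δm = 91.7327200 − 90.9711 = 0.7616200 amu
Binding energy = Δm·c² = 0.7616200 × 931.494 MeV/amu = 709.444 MeV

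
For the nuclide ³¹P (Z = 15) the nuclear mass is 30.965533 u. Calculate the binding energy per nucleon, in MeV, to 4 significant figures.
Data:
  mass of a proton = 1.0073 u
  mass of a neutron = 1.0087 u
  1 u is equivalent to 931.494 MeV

8.509 MeV/nucleon

Z = 15, so N = A − Z = 31 − 15 = 16.
Σm = 15·m_p + 16·m_n = 15.1095 + 16.1392 = 31.2487 u
Mass defect Δm = 31.2487 − 30.965533 = 0.283167 u
E_B = 0.283167 × 931.494 = 263.768 MeV
Per nucleon: 263.768 / 31 = 8.509 MeV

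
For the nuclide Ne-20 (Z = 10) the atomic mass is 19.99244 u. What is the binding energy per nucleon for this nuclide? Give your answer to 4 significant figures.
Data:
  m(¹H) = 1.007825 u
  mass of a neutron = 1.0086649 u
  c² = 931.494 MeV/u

8.032 MeV/nucleon

With 10 protons and 10 neutrons (A = 20):
Mass of separated nucleons = 10(1.007825) + 10(1.0086649) = 10.078250 + 10.0866490 = 20.1648990 u
Δm = 20.1648990 − 19.99244 = 0.1724590 u
Binding energy = Δm·c² = 0.1724590 × 931.494 MeV/u = 160.645 MeV
Dividing by A = 20 gives 8.032 MeV per nucleon.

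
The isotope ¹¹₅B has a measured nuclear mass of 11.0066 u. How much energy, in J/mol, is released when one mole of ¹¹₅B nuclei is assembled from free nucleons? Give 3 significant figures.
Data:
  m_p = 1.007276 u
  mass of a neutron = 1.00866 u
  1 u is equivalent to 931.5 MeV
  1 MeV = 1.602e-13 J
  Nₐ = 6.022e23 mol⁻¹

7.35e+12 J/mol

With 5 protons and 6 neutrons (A = 11):
Σm = 5·m_p + 6·m_n = 5.036380 + 6.05196 = 11.088340 u
The mass defect is 11.088340 − 11.0066 = 0.081740 u.
Converting to energy: 0.081740 u × 931.5 MeV/u = 76.1408 MeV
Per nucleus in joules: 76.1408 MeV × 1.602e-13 J/MeV = 1.2198e-11 J
Per mole: 1.2198e-11 J × 6.022e23 mol⁻¹ = 7.3456e+12 J/mol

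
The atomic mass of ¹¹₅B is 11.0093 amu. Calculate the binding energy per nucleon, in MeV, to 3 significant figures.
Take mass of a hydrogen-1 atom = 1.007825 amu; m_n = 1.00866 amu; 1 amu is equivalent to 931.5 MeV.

6.93 MeV/nucleon

Mass of separated nucleons = 5(1.007825) + 6(1.00866) = 5.039125 + 6.05196 = 11.091085 amu
Mass defect Δm = 11.091085 − 11.0093 = 0.081785 amu
E_B = 0.081785 × 931.5 = 76.1827 MeV
BE/A = 76.1827 MeV / 11 = 6.926 MeV/nucleon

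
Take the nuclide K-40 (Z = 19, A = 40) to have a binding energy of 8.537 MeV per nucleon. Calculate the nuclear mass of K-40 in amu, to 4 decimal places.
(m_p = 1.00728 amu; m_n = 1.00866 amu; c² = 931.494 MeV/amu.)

39.9536 amu

Total binding energy = 40 × 8.537 = 341.480 MeV
Mass defect = 341.480 MeV / (931.494 MeV/amu) = 0.366594 amu
Constituent mass = 19(1.00728) + 21(1.00866) = 40.32018 amu
Nuclear mass = 40.32018 − 0.366594 = 39.953586 amu ≈ 39.9536 amu (to 4 decimal places)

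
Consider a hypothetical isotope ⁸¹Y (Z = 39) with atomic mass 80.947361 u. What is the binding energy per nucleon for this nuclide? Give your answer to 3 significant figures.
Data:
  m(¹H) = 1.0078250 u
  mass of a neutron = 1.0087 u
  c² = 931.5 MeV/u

With 39 protons and 42 neutrons (A = 81):
Mass of separated nucleons = 39(1.0078250) + 42(1.0087) = 39.3051750 + 42.3654 = 81.6705750 u
The mass defect is 81.6705750 − 80.947361 = 0.7232140 u.
E_B = 0.7232140 × 931.5 = 673.674 MeV
Per nucleon: 673.674 / 81 = 8.317 MeV

8.32 MeV/nucleon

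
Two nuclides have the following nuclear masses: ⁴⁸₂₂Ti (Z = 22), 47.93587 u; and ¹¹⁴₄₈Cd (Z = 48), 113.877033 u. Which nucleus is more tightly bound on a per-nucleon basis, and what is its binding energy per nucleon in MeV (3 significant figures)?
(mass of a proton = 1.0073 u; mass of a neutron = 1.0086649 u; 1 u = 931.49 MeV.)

⁴⁸₂₂Ti; 8.73 MeV/nucleon

⁴⁸₂₂Ti: Σm = 22(1.0073) + 26(1.0086649) = 48.3858874 u; Δm = 0.4500174 u; E_B = 419.19 MeV; E_B/A = 8.733 MeV
¹¹⁴₄₈Cd: Σm = 48(1.0073) + 66(1.0086649) = 114.9222834 u; Δm = 1.0452504 u; E_B = 973.64 MeV; E_B/A = 8.541 MeV
⁴⁸₂₂Ti has the higher binding energy per nucleon, so it is the more tightly bound nucleus.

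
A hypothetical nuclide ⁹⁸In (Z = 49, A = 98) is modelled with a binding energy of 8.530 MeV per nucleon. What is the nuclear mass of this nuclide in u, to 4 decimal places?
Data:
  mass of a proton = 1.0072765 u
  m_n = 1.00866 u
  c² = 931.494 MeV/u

97.8835 u

Total binding energy = 98 × 8.530 = 835.940 MeV
Mass defect = 835.940 MeV / (931.494 MeV/u) = 0.897419 u
Constituent mass = 49(1.0072765) + 49(1.00866) = 98.7808885 u
Nuclear mass = 98.7808885 − 0.897419 = 97.8834695 u ≈ 97.8835 u (to 4 decimal places)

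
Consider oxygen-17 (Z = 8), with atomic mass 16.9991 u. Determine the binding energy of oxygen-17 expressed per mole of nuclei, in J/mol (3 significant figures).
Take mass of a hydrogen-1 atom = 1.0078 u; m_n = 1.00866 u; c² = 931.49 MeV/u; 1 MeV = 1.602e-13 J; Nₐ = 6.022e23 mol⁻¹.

1.27e+13 J/mol

With 8 protons and 9 neutrons (A = 17):
Total constituent mass: 8 × 1.0078 + 9 × 1.00866 = 17.14034 u
Mass defect Δm = 17.14034 − 16.9991 = 0.14124 u
Binding energy = Δm·c² = 0.14124 × 931.49 MeV/u = 131.564 MeV
Per nucleus in joules: 131.564 MeV × 1.602e-13 J/MeV = 2.1077e-11 J
Per mole: 2.1077e-11 J × 6.022e23 mol⁻¹ = 1.2693e+13 J/mol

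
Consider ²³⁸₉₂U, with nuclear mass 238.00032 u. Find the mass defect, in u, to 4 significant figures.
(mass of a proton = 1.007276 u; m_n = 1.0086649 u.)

1.934 u

Mass of separated nucleons = 92(1.007276) + 146(1.0086649) = 92.669392 + 147.2650754 = 239.9344674 u
The mass defect is 239.9344674 − 238.00032 = 1.9341474 u.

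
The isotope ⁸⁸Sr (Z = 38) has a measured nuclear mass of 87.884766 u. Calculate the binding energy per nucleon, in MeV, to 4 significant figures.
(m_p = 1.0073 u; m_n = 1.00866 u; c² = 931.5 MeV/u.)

Total constituent mass: 38 × 1.0073 + 50 × 1.00866 = 88.71040 u
Δm = 88.71040 − 87.884766 = 0.825634 u
E_B = 0.825634 × 931.5 = 769.078 MeV
Dividing by A = 88 gives 8.740 MeV per nucleon.

8.740 MeV/nucleon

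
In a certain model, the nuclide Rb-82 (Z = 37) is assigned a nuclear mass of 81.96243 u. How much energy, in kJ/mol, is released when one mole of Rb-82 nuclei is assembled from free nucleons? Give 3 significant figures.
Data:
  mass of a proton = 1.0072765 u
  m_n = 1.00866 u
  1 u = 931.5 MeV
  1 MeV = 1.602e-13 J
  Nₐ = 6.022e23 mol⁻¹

With 37 protons and 45 neutrons (A = 82):
Σm = 37·m_p + 45·m_n = 37.2692305 + 45.38970 = 82.6589305 u
The mass defect is 82.6589305 − 81.96243 = 0.6965005 u.
E_B = 0.6965005 × 931.5 = 648.790 MeV
Per nucleus in joules: 648.790 MeV × 1.602e-13 J/MeV = 1.0394e-10 J
Per mole: 1.0394e-10 J × 6.022e23 mol⁻¹ = 6.2593e+13 J/mol

6.26e+10 kJ/mol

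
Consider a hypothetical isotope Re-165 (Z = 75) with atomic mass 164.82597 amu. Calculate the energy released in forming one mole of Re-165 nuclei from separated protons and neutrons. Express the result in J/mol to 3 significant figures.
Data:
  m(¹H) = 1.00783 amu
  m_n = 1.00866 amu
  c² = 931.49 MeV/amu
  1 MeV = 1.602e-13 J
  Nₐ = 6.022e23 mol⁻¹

1.38e+14 J/mol

Z = 75, so N = A − Z = 165 − 75 = 90.
Total constituent mass: 75 × 1.00783 + 90 × 1.00866 = 166.36665 amu
Δm = 166.36665 − 164.82597 = 1.54068 amu
Converting to energy: 1.54068 amu × 931.49 MeV/amu = 1435.13 MeV
Per nucleus in joules: 1435.13 MeV × 1.602e-13 J/MeV = 2.2991e-10 J
Per mole: 2.2991e-10 J × 6.022e23 mol⁻¹ = 1.3845e+14 J/mol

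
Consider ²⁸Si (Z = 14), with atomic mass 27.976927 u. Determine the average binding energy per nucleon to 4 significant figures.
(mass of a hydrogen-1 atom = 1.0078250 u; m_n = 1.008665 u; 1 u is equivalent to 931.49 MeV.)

Total constituent mass: 14 × 1.0078250 + 14 × 1.008665 = 28.2308600 u
Mass defect Δm = 28.2308600 − 27.976927 = 0.2539330 u
Converting to energy: 0.2539330 u × 931.49 MeV/u = 236.536 MeV
Per nucleon: 236.536 / 28 = 8.448 MeV

8.448 MeV/nucleon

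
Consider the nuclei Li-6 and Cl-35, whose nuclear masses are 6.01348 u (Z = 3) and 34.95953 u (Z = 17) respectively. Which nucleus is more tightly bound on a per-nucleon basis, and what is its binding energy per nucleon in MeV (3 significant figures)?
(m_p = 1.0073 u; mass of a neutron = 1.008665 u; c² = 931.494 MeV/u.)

Cl-35; 8.53 MeV/nucleon

Li-6: Σm = 3(1.0073) + 3(1.008665) = 6.047895 u; Δm = 0.034415 u; E_B = 32.057 MeV; E_B/A = 5.343 MeV
Cl-35: Σm = 17(1.0073) + 18(1.008665) = 35.280070 u; Δm = 0.320540 u; E_B = 298.58 MeV; E_B/A = 8.531 MeV
Cl-35 has the higher binding energy per nucleon, so it is the more tightly bound nucleus.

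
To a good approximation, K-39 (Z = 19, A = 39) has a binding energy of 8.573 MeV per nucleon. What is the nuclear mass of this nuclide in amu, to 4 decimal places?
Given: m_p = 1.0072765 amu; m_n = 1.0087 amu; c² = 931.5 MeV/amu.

38.9533 amu

Total binding energy = 39 × 8.573 = 334.347 MeV
Mass defect = 334.347 MeV / (931.5 MeV/amu) = 0.358934 amu
Constituent mass = 19(1.0072765) + 20(1.0087) = 39.3122535 amu
Nuclear mass = 39.3122535 − 0.358934 = 38.9533195 amu ≈ 38.9533 amu (to 4 decimal places)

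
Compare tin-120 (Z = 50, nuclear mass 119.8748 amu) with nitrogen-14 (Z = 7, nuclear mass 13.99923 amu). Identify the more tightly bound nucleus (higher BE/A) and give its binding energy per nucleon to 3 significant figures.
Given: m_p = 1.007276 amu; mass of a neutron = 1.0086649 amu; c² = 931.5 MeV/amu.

tin-120: Σm = 50(1.007276) + 70(1.0086649) = 120.9703430 amu; Δm = 1.0955430 amu; E_B = 1020.5 MeV; E_B/A = 8.504 MeV
nitrogen-14: Σm = 7(1.007276) + 7(1.0086649) = 14.1115863 amu; Δm = 0.1123563 amu; E_B = 104.66 MeV; E_B/A = 7.476 MeV
tin-120 has the higher binding energy per nucleon, so it is the more tightly bound nucleus.

tin-120; 8.50 MeV/nucleon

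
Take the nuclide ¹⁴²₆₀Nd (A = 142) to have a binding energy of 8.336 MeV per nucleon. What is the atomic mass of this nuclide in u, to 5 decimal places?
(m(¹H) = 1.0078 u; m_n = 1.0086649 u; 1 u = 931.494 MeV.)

Total binding energy = 142 × 8.336 = 1183.712 MeV
Mass defect = 1183.712 MeV / (931.494 MeV/u) = 1.2707672 u
Constituent mass = 60(1.0078) + 82(1.0086649) = 143.1785218 u
Atomic mass = 143.1785218 − 1.2707672 = 141.9077546 u ≈ 141.90775 u (to 5 decimal places)

141.90775 u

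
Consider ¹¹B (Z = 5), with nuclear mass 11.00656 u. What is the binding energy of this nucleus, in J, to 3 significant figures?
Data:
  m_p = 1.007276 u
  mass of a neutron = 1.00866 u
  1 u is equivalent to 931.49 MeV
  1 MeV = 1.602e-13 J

Z = 5, so N = A − Z = 11 − 5 = 6.
Σm = 5·m_p + 6·m_n = 5.036380 + 6.05196 = 11.088340 u
The mass defect is 11.088340 − 11.00656 = 0.081780 u.
Converting to energy: 0.081780 u × 931.49 MeV/u = 76.1773 MeV
In joules: 76.1773 MeV × 1.602e-13 J/MeV = 1.2204e-11 J

1.22e-11 J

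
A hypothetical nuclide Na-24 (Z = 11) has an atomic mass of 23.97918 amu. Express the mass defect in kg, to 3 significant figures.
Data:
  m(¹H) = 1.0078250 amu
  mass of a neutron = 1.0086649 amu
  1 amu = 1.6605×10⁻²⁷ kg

Mass of separated nucleons = 11(1.0078250) + 13(1.0086649) = 11.0860750 + 13.1126437 = 24.1987187 amu
Δm = 24.1987187 − 23.97918 = 0.2195387 amu
In SI units: 0.2195387 amu × 1.6605×10⁻²⁷ kg/amu = 3.6454e-28 kg

3.65e-28 kg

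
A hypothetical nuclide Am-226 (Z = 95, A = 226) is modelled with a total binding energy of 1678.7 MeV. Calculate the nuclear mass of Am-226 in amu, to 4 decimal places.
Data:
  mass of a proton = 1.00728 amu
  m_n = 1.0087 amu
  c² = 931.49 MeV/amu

226.0291 amu

Mass defect = 1678.7 MeV / (931.49 MeV/amu) = 1.802166 amu
Constituent mass = 95(1.00728) + 131(1.0087) = 227.83130 amu
Nuclear mass = 227.83130 − 1.802166 = 226.029134 amu ≈ 226.0291 amu (to 4 decimal places)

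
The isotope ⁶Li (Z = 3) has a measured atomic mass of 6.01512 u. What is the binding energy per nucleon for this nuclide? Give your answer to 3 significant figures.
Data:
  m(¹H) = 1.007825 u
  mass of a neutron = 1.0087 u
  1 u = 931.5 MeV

5.35 MeV/nucleon

With 3 protons and 3 neutrons (A = 6):
Total constituent mass: 3 × 1.007825 + 3 × 1.0087 = 6.049575 u
Mass defect Δm = 6.049575 − 6.01512 = 0.034455 u
Binding energy = Δm·c² = 0.034455 × 931.5 MeV/u = 32.0948 MeV
Dividing by A = 6 gives 5.349 MeV per nucleon.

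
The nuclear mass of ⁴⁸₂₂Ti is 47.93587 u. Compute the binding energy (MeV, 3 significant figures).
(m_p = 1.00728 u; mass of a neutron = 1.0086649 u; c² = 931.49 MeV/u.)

419 MeV

Σm = 22·m_p + 26·m_n = 22.16016 + 26.2252874 = 48.3854474 u
Mass defect Δm = 48.3854474 − 47.93587 = 0.4495774 u
Converting to energy: 0.4495774 u × 931.49 MeV/u = 418.777 MeV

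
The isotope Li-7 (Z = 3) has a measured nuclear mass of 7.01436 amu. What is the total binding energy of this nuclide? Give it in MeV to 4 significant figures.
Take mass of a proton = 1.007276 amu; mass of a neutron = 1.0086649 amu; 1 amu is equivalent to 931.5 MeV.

The nucleus contains 3 protons and 7 − 3 = 4 neutrons.
Total constituent mass: 3 × 1.007276 + 4 × 1.0086649 = 7.0564876 amu
Mass defect Δm = 7.0564876 − 7.01436 = 0.0421276 amu
Binding energy = Δm·c² = 0.0421276 × 931.5 MeV/amu = 39.2419 MeV

39.24 MeV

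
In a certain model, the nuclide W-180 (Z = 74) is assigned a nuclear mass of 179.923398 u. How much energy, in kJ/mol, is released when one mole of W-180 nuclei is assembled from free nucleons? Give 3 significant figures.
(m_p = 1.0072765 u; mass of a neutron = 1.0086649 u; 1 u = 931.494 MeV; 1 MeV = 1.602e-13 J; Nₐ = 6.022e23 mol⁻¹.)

Σm = 74·m_p + 106·m_n = 74.5384610 + 106.9184794 = 181.4569404 u
Δm = 181.4569404 − 179.923398 = 1.5335424 u
E_B = 1.5335424 × 931.494 = 1428.49 MeV
Per nucleus in joules: 1428.49 MeV × 1.602e-13 J/MeV = 2.2884e-10 J
Per mole: 2.2884e-10 J × 6.022e23 mol⁻¹ = 1.3781e+14 J/mol

1.38e+11 kJ/mol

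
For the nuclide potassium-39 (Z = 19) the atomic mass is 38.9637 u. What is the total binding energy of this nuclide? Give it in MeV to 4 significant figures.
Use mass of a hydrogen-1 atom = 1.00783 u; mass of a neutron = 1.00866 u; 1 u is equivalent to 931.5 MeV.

333.7 MeV

The nucleus contains 19 protons and 39 − 19 = 20 neutrons.
Total constituent mass: 19 × 1.00783 + 20 × 1.00866 = 39.32197 u
Mass defect Δm = 39.32197 − 38.9637 = 0.35827 u
Binding energy = Δm·c² = 0.35827 × 931.5 MeV/u = 333.729 MeV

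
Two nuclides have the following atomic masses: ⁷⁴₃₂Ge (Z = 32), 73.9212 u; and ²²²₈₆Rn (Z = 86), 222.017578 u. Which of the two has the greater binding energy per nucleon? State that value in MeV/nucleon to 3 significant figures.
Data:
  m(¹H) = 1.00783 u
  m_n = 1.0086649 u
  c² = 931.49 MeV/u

⁷⁴₃₂Ge; 8.73 MeV/nucleon

⁷⁴₃₂Ge: Σm = 32(1.00783) + 42(1.0086649) = 74.6144858 u; Δm = 0.6932858 u; E_B = 645.79 MeV; E_B/A = 8.727 MeV
²²²₈₆Rn: Σm = 86(1.00783) + 136(1.0086649) = 223.8518064 u; Δm = 1.8342284 u; E_B = 1708.6 MeV; E_B/A = 7.696 MeV
⁷⁴₃₂Ge has the higher binding energy per nucleon, so it is the more tightly bound nucleus.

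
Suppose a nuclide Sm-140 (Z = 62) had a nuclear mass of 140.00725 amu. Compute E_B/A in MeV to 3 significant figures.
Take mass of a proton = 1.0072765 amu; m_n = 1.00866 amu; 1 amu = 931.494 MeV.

With 62 protons and 78 neutrons (A = 140):
Σm = 62·m_p + 78·m_n = 62.4511430 + 78.67548 = 141.1266230 amu
Mass defect Δm = 141.1266230 − 140.00725 = 1.1193730 amu
E_B = 1.1193730 × 931.494 = 1042.69 MeV
Per nucleon: 1042.69 / 140 = 7.448 MeV

7.45 MeV/nucleon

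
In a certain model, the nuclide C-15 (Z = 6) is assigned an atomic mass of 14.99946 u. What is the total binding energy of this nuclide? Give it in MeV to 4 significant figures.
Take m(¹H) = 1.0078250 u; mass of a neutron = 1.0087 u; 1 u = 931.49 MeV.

The nucleus contains 6 protons and 15 − 6 = 9 neutrons.
Total constituent mass: 6 × 1.0078250 + 9 × 1.0087 = 15.1252500 u
The mass defect is 15.1252500 − 14.99946 = 0.1257900 u.
E_B = 0.1257900 × 931.49 = 117.172 MeV

117.2 MeV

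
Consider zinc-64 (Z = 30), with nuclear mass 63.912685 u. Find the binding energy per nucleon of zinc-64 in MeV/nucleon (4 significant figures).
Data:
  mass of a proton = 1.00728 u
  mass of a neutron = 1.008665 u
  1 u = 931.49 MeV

8.737 MeV/nucleon

Mass of separated nucleons = 30(1.00728) + 34(1.008665) = 30.21840 + 34.294610 = 64.513010 u
Mass defect Δm = 64.513010 − 63.912685 = 0.600325 u
E_B = 0.600325 × 931.49 = 559.197 MeV
BE/A = 559.197 MeV / 64 = 8.737 MeV/nucleon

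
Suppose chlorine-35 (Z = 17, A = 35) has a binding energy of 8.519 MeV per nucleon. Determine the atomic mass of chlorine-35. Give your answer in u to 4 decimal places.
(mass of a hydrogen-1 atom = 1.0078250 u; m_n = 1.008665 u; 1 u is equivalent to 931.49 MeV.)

Total binding energy = 35 × 8.519 = 298.165 MeV
Mass defect = 298.165 MeV / (931.49 MeV/u) = 0.320095 u
Constituent mass = 17(1.0078250) + 18(1.008665) = 35.2889950 u
Atomic mass = 35.2889950 − 0.320095 = 34.9689000 u ≈ 34.9689 u (to 4 decimal places)

34.9689 u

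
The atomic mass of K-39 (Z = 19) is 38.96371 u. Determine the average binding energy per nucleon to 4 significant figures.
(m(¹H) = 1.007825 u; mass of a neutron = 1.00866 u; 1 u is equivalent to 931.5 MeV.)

8.555 MeV/nucleon

Z = 19, so N = A − Z = 39 − 19 = 20.
Total constituent mass: 19 × 1.007825 + 20 × 1.00866 = 39.321875 u
Mass defect Δm = 39.321875 − 38.96371 = 0.358165 u
E_B = 0.358165 × 931.5 = 333.631 MeV
BE/A = 333.631 MeV / 39 = 8.555 MeV/nucleon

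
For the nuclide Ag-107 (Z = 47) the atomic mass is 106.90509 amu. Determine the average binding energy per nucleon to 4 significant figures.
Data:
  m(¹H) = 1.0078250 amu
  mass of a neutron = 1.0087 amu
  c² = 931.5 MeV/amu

The nucleus contains 47 protons and 107 − 47 = 60 neutrons.
Mass of separated nucleons = 47(1.0078250) + 60(1.0087) = 47.3677750 + 60.5220 = 107.8897750 amu
The mass defect is 107.8897750 − 106.90509 = 0.9846850 amu.
E_B = 0.9846850 × 931.5 = 917.234 MeV
Dividing by A = 107 gives 8.572 MeV per nucleon.

8.572 MeV/nucleon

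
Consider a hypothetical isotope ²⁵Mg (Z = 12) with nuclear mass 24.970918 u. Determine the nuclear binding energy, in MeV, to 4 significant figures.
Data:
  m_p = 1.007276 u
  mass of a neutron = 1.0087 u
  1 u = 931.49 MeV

213.8 MeV

Total constituent mass: 12 × 1.007276 + 13 × 1.0087 = 25.200412 u
The mass defect is 25.200412 − 24.970918 = 0.229494 u.
E_B = 0.229494 × 931.49 = 213.771 MeV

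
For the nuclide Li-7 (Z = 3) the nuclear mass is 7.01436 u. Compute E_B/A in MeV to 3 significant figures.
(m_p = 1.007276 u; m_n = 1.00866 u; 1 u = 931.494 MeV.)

Mass of separated nucleons = 3(1.007276) + 4(1.00866) = 3.021828 + 4.03464 = 7.056468 u
Mass defect Δm = 7.056468 − 7.01436 = 0.042108 u
Converting to energy: 0.042108 u × 931.494 MeV/u = 39.2233 MeV
Dividing by A = 7 gives 5.603 MeV per nucleon.

5.60 MeV/nucleon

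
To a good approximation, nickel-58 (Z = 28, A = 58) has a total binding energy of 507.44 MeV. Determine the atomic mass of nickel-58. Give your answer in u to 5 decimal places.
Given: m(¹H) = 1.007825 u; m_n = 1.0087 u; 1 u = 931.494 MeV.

57.93534 u

Mass defect = 507.44 MeV / (931.494 MeV/u) = 0.5447593 u
Constituent mass = 28(1.007825) + 30(1.0087) = 58.480100 u
Atomic mass = 58.480100 − 0.5447593 = 57.9353407 u ≈ 57.93534 u (to 5 decimal places)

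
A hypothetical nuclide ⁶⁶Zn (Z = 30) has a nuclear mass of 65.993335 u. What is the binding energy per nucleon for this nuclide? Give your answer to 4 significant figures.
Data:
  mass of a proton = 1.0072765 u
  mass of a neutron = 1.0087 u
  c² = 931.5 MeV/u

7.595 MeV/nucleon

With 30 protons and 36 neutrons (A = 66):
Mass of separated nucleons = 30(1.0072765) + 36(1.0087) = 30.2182950 + 36.3132 = 66.5314950 u
Mass defect Δm = 66.5314950 − 65.993335 = 0.5381600 u
Binding energy = Δm·c² = 0.5381600 × 931.5 MeV/u = 501.296 MeV
BE/A = 501.296 MeV / 66 = 7.595 MeV/nucleon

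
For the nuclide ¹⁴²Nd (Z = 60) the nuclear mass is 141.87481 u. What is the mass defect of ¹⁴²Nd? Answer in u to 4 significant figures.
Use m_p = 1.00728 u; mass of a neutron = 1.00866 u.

1.272 u

Mass of separated nucleons = 60(1.00728) + 82(1.00866) = 60.43680 + 82.71012 = 143.14692 u
Δm = 143.14692 − 141.87481 = 1.27211 u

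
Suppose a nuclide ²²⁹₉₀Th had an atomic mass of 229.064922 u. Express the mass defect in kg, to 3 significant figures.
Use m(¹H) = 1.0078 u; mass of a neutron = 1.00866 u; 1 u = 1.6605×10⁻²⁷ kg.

Z = 90, so N = A − Z = 229 − 90 = 139.
Total constituent mass: 90 × 1.0078 + 139 × 1.00866 = 230.90574 u
Mass defect Δm = 230.90574 − 229.064922 = 1.840818 u
In SI units: 1.840818 u × 1.6605×10⁻²⁷ kg/u = 3.0567e-27 kg

3.06e-27 kg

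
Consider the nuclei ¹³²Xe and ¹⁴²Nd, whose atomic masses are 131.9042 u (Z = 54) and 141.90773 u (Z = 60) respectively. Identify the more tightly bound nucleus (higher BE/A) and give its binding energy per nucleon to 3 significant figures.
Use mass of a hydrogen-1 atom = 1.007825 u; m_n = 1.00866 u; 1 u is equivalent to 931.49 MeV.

¹³²Xe; 8.42 MeV/nucleon

¹³²Xe: Σm = 54(1.007825) + 78(1.00866) = 133.098030 u; Δm = 1.193830 u; E_B = 1112.041 MeV; E_B/A = 8.4246 MeV
¹⁴²Nd: Σm = 60(1.007825) + 82(1.00866) = 143.179620 u; Δm = 1.271890 u; E_B = 1184.75 MeV; E_B/A = 8.343 MeV
¹³²Xe has the higher binding energy per nucleon, so it is the more tightly bound nucleus.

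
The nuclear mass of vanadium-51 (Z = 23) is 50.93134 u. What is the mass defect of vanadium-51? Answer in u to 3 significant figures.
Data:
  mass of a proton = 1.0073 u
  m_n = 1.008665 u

0.479 u

Mass of separated nucleons = 23(1.0073) + 28(1.008665) = 23.1679 + 28.242620 = 51.410520 u
Mass defect Δm = 51.410520 − 50.93134 = 0.479180 u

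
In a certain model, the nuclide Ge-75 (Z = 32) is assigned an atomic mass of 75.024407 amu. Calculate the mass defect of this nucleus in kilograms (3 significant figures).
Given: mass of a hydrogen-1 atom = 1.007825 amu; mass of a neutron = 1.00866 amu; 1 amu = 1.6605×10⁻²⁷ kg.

With 32 protons and 43 neutrons (A = 75):
Σm = 32·m(¹H) + 43·m_n = 32.250400 + 43.37238 = 75.622780 amu
Mass defect Δm = 75.622780 − 75.024407 = 0.598373 amu
In SI units: 0.598373 amu × 1.6605×10⁻²⁷ kg/amu = 9.9360e-28 kg

9.94e-28 kg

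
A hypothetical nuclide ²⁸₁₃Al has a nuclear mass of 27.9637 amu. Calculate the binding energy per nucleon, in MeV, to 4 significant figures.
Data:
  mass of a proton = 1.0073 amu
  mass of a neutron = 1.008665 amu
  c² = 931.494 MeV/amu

8.689 MeV/nucleon

Mass of separated nucleons = 13(1.0073) + 15(1.008665) = 13.0949 + 15.129975 = 28.224875 amu
The mass defect is 28.224875 − 27.9637 = 0.261175 amu.
Converting to energy: 0.261175 amu × 931.494 MeV/amu = 243.283 MeV
Per nucleon: 243.283 / 28 = 8.689 MeV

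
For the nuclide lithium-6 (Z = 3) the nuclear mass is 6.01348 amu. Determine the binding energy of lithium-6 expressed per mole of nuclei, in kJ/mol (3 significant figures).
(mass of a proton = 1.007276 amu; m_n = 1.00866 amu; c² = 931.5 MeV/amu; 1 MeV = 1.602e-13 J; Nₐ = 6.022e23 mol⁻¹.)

Total constituent mass: 3 × 1.007276 + 3 × 1.00866 = 6.047808 amu
Δm = 6.047808 − 6.01348 = 0.034328 amu
Converting to energy: 0.034328 amu × 931.5 MeV/amu = 31.9765 MeV
Per nucleus in joules: 31.9765 MeV × 1.602e-13 J/MeV = 5.1226e-12 J
Per mole: 5.1226e-12 J × 6.022e23 mol⁻¹ = 3.0848e+12 J/mol

3.08e+09 kJ/mol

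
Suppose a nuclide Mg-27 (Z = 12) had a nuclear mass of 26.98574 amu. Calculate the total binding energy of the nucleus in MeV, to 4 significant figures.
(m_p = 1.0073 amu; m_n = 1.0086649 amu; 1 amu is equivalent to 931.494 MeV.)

216.0 MeV

Z = 12, so N = A − Z = 27 − 12 = 15.
Total constituent mass: 12 × 1.0073 + 15 × 1.0086649 = 27.2175735 amu
Mass defect Δm = 27.2175735 − 26.98574 = 0.2318335 amu
E_B = 0.2318335 × 931.494 = 215.952 MeV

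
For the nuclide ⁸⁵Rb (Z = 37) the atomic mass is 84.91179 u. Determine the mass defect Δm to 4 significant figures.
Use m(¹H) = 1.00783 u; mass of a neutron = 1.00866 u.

Σm = 37·m(¹H) + 48·m_n = 37.28971 + 48.41568 = 85.70539 u
Mass defect Δm = 85.70539 − 84.91179 = 0.79360 u

0.7936 u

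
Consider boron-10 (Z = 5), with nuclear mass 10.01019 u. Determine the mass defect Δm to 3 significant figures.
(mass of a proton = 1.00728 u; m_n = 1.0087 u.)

Mass of separated nucleons = 5(1.00728) + 5(1.0087) = 5.03640 + 5.0435 = 10.07990 u
Mass defect Δm = 10.07990 − 10.01019 = 0.06971 u

0.0697 u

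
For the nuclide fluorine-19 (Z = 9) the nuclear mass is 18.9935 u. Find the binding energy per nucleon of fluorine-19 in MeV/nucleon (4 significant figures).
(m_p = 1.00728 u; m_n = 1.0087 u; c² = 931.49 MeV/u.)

Σm = 9·m_p + 10·m_n = 9.06552 + 10.0870 = 19.15252 u
Δm = 19.15252 − 18.9935 = 0.15902 u
E_B = 0.15902 × 931.49 = 148.126 MeV
BE/A = 148.126 MeV / 19 = 7.796 MeV/nucleon

7.796 MeV/nucleon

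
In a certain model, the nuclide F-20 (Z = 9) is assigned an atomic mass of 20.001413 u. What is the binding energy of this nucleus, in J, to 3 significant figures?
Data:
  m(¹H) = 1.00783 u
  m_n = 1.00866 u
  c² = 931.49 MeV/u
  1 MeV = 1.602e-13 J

2.45e-11 J

The nucleus contains 9 protons and 20 − 9 = 11 neutrons.
Σm = 9·m(¹H) + 11·m_n = 9.07047 + 11.09526 = 20.16573 u
Δm = 20.16573 − 20.001413 = 0.164317 u
Binding energy = Δm·c² = 0.164317 × 931.49 MeV/u = 153.060 MeV
In joules: 153.060 MeV × 1.602e-13 J/MeV = 2.4520e-11 J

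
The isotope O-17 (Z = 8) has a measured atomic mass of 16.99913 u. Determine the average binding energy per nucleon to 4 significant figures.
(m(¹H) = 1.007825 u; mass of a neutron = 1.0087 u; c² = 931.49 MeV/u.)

7.768 MeV/nucleon

Σm = 8·m(¹H) + 9·m_n = 8.062600 + 9.0783 = 17.140900 u
Mass defect Δm = 17.140900 − 16.99913 = 0.141770 u
Converting to energy: 0.141770 u × 931.49 MeV/u = 132.057 MeV
Per nucleon: 132.057 / 17 = 7.768 MeV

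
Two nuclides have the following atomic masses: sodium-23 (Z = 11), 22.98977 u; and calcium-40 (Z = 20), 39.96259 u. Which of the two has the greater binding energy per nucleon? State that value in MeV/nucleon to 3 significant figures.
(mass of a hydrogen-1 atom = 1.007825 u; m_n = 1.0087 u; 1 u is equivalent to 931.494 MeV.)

sodium-23: Σm = 11(1.007825) + 12(1.0087) = 23.190475 u; Δm = 0.200705 u; E_B = 186.96 MeV; E_B/A = 8.129 MeV
calcium-40: Σm = 20(1.007825) + 20(1.0087) = 40.330500 u; Δm = 0.367910 u; E_B = 342.71 MeV; E_B/A = 8.568 MeV
calcium-40 has the higher binding energy per nucleon, so it is the more tightly bound nucleus.

calcium-40; 8.57 MeV/nucleon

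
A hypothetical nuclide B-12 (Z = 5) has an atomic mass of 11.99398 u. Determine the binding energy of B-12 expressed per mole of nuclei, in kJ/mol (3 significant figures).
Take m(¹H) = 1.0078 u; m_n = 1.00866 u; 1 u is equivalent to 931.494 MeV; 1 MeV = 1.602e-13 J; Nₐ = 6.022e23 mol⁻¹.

Z = 5, so N = A − Z = 12 − 5 = 7.
Mass of separated nucleons = 5(1.0078) + 7(1.00866) = 5.0390 + 7.06062 = 12.09962 u
Mass defect Δm = 12.09962 − 11.99398 = 0.10564 u
Binding energy = Δm·c² = 0.10564 × 931.494 MeV/u = 98.4030 MeV
Per nucleus in joules: 98.4030 MeV × 1.602e-13 J/MeV = 1.5764e-11 J
Per mole: 1.5764e-11 J × 6.022e23 mol⁻¹ = 9.4931e+12 J/mol

9.49e+09 kJ/mol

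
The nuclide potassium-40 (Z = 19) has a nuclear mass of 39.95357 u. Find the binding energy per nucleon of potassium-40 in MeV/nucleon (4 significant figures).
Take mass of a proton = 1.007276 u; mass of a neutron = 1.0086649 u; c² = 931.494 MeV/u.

Total constituent mass: 19 × 1.007276 + 21 × 1.0086649 = 40.3202069 u
Δm = 40.3202069 − 39.95357 = 0.3666369 u
E_B = 0.3666369 × 931.494 = 341.520 MeV
Per nucleon: 341.520 / 40 = 8.538 MeV

8.538 MeV/nucleon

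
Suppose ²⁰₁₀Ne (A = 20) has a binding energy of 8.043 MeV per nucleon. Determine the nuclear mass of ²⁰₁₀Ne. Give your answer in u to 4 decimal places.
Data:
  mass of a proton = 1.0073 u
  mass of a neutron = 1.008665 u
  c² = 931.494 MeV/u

Total binding energy = 20 × 8.043 = 160.860 MeV
Mass defect = 160.860 MeV / (931.494 MeV/u) = 0.172690 u
Constituent mass = 10(1.0073) + 10(1.008665) = 20.159650 u
Nuclear mass = 20.159650 − 0.172690 = 19.986960 u ≈ 19.9870 u (to 4 decimal places)

19.9870 u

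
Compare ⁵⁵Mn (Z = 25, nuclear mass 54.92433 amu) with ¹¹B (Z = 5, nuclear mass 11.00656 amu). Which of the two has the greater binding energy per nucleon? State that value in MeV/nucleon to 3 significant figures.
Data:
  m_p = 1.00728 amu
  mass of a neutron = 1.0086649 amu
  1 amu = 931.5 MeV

⁵⁵Mn; 8.77 MeV/nucleon

⁵⁵Mn: Σm = 25(1.00728) + 30(1.0086649) = 55.4419470 amu; Δm = 0.5176170 amu; E_B = 482.16 MeV; E_B/A = 8.767 MeV
¹¹B: Σm = 5(1.00728) + 6(1.0086649) = 11.0883894 amu; Δm = 0.0818294 amu; E_B = 76.224 MeV; E_B/A = 6.929 MeV
⁵⁵Mn has the higher binding energy per nucleon, so it is the more tightly bound nucleus.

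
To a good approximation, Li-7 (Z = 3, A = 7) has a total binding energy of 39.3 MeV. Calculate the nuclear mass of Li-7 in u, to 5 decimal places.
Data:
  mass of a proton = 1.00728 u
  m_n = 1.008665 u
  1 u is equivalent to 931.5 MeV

7.01431 u

Mass defect = 39.3 MeV / (931.5 MeV/u) = 0.0421900 u
Constituent mass = 3(1.00728) + 4(1.008665) = 7.056500 u
Nuclear mass = 7.056500 − 0.0421900 = 7.0143100 u ≈ 7.01431 u (to 5 decimal places)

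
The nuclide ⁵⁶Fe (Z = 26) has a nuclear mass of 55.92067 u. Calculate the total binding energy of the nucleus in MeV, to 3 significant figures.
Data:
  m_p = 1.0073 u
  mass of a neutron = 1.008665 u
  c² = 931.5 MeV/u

493 MeV

Z = 26, so N = A − Z = 56 − 26 = 30.
Σm = 26·m_p + 30·m_n = 26.1898 + 30.259950 = 56.449750 u
Δm = 56.449750 − 55.92067 = 0.529080 u
E_B = 0.529080 × 931.5 = 492.838 MeV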